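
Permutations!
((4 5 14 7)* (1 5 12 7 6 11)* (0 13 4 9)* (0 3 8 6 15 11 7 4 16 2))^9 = (0 13 16 2)(1 11 15 14 5)(3 9 7 6 8)(4 12)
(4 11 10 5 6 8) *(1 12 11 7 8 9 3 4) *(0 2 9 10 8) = [2, 12, 9, 4, 7, 6, 10, 0, 1, 3, 5, 8, 11] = (0 2 9 3 4 7)(1 12 11 8)(5 6 10)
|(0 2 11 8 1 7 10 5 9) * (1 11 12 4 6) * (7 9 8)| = |(0 2 12 4 6 1 9)(5 8 11 7 10)| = 35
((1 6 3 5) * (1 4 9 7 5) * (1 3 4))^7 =(1 6 4 9 7 5) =((1 6 4 9 7 5))^7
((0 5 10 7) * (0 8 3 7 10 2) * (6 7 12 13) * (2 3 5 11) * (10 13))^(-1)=((0 11 2)(3 12 10 13 6 7 8 5))^(-1)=(0 2 11)(3 5 8 7 6 13 10 12)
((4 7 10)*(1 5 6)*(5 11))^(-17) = (1 6 5 11)(4 7 10)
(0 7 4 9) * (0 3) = (0 7 4 9 3) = [7, 1, 2, 0, 9, 5, 6, 4, 8, 3]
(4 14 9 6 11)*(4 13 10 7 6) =(4 14 9)(6 11 13 10 7) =[0, 1, 2, 3, 14, 5, 11, 6, 8, 4, 7, 13, 12, 10, 9]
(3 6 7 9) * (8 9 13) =(3 6 7 13 8 9) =[0, 1, 2, 6, 4, 5, 7, 13, 9, 3, 10, 11, 12, 8]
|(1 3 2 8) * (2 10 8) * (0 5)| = |(0 5)(1 3 10 8)| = 4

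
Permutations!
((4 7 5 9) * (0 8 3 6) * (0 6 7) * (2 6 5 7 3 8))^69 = ((0 2 6 5 9 4))^69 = (0 5)(2 9)(4 6)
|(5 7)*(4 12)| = 2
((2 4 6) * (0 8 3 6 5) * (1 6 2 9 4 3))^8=(0 8 1 6 9 4 5)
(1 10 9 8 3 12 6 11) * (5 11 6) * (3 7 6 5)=(1 10 9 8 7 6 5 11)(3 12)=[0, 10, 2, 12, 4, 11, 5, 6, 7, 8, 9, 1, 3]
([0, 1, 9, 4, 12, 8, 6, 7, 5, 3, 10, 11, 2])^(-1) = (2 12 4 3 9)(5 8)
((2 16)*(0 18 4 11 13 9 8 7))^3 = (0 11 8 18 13 7 4 9)(2 16)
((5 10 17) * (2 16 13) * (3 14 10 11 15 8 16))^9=(2 16 15 5 10 3 13 8 11 17 14)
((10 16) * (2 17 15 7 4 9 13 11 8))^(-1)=(2 8 11 13 9 4 7 15 17)(10 16)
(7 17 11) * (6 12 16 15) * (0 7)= (0 7 17 11)(6 12 16 15)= [7, 1, 2, 3, 4, 5, 12, 17, 8, 9, 10, 0, 16, 13, 14, 6, 15, 11]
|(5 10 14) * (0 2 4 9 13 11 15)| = 21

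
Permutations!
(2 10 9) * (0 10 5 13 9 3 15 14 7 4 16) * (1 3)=[10, 3, 5, 15, 16, 13, 6, 4, 8, 2, 1, 11, 12, 9, 7, 14, 0]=(0 10 1 3 15 14 7 4 16)(2 5 13 9)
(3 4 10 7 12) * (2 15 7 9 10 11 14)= (2 15 7 12 3 4 11 14)(9 10)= [0, 1, 15, 4, 11, 5, 6, 12, 8, 10, 9, 14, 3, 13, 2, 7]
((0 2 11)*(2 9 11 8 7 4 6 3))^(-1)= ((0 9 11)(2 8 7 4 6 3))^(-1)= (0 11 9)(2 3 6 4 7 8)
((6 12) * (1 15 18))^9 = (18)(6 12)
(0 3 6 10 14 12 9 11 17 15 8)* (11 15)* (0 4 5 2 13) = [3, 1, 13, 6, 5, 2, 10, 7, 4, 15, 14, 17, 9, 0, 12, 8, 16, 11] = (0 3 6 10 14 12 9 15 8 4 5 2 13)(11 17)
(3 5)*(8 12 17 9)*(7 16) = (3 5)(7 16)(8 12 17 9) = [0, 1, 2, 5, 4, 3, 6, 16, 12, 8, 10, 11, 17, 13, 14, 15, 7, 9]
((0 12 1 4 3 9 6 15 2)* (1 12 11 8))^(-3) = (0 6 4 11 15 3 8 2 9 1)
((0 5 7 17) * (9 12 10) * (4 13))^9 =(0 5 7 17)(4 13)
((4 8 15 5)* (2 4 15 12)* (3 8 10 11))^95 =(2 3 4 8 10 12 11)(5 15) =((2 4 10 11 3 8 12)(5 15))^95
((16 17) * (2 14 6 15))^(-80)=((2 14 6 15)(16 17))^(-80)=(17)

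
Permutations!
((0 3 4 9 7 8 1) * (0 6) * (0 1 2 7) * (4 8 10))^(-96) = ((0 3 8 2 7 10 4 9)(1 6))^(-96) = (10)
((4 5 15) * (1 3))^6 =(15)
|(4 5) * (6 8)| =|(4 5)(6 8)| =2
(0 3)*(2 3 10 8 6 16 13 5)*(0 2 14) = (0 10 8 6 16 13 5 14)(2 3) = [10, 1, 3, 2, 4, 14, 16, 7, 6, 9, 8, 11, 12, 5, 0, 15, 13]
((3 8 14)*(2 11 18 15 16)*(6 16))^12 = (18)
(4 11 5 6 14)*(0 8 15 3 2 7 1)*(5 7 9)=(0 8 15 3 2 9 5 6 14 4 11 7 1)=[8, 0, 9, 2, 11, 6, 14, 1, 15, 5, 10, 7, 12, 13, 4, 3]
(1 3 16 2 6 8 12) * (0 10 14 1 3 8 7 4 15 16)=(0 10 14 1 8 12 3)(2 6 7 4 15 16)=[10, 8, 6, 0, 15, 5, 7, 4, 12, 9, 14, 11, 3, 13, 1, 16, 2]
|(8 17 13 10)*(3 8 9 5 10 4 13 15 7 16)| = 6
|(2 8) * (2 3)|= 3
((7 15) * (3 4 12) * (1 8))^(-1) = ((1 8)(3 4 12)(7 15))^(-1) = (1 8)(3 12 4)(7 15)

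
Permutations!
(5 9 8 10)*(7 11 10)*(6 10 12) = (5 9 8 7 11 12 6 10) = [0, 1, 2, 3, 4, 9, 10, 11, 7, 8, 5, 12, 6]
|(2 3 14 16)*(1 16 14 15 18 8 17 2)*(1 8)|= 8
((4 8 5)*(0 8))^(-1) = (0 4 5 8)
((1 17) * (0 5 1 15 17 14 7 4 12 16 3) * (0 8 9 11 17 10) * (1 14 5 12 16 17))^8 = (0 15 12 10 17)(1 9 3 4 14)(5 11 8 16 7)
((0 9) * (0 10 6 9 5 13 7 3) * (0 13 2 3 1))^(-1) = (0 1 7 13 3 2 5)(6 10 9)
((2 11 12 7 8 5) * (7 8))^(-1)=(2 5 8 12 11)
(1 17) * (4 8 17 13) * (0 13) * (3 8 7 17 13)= (0 3 8 13 4 7 17 1)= [3, 0, 2, 8, 7, 5, 6, 17, 13, 9, 10, 11, 12, 4, 14, 15, 16, 1]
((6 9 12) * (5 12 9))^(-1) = ((5 12 6))^(-1) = (5 6 12)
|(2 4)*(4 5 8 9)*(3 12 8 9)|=12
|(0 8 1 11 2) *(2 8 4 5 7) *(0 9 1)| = |(0 4 5 7 2 9 1 11 8)| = 9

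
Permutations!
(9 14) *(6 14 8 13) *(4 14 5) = (4 14 9 8 13 6 5) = [0, 1, 2, 3, 14, 4, 5, 7, 13, 8, 10, 11, 12, 6, 9]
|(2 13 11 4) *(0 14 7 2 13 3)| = |(0 14 7 2 3)(4 13 11)| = 15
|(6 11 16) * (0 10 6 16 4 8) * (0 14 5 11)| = 15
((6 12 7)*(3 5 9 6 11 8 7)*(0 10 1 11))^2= ((0 10 1 11 8 7)(3 5 9 6 12))^2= (0 1 8)(3 9 12 5 6)(7 10 11)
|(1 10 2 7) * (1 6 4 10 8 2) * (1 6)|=12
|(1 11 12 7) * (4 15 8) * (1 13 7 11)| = 6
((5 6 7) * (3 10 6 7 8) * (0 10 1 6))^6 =((0 10)(1 6 8 3)(5 7))^6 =(10)(1 8)(3 6)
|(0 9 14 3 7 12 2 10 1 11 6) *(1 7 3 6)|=|(0 9 14 6)(1 11)(2 10 7 12)|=4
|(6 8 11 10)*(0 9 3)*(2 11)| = |(0 9 3)(2 11 10 6 8)| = 15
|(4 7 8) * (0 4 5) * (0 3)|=|(0 4 7 8 5 3)|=6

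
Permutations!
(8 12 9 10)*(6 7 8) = (6 7 8 12 9 10) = [0, 1, 2, 3, 4, 5, 7, 8, 12, 10, 6, 11, 9]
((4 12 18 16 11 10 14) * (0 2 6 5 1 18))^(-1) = ((0 2 6 5 1 18 16 11 10 14 4 12))^(-1) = (0 12 4 14 10 11 16 18 1 5 6 2)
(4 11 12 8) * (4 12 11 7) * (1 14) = [0, 14, 2, 3, 7, 5, 6, 4, 12, 9, 10, 11, 8, 13, 1] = (1 14)(4 7)(8 12)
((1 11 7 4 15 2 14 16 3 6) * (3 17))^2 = (1 7 15 14 17 6 11 4 2 16 3)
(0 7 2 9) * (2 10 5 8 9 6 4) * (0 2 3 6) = (0 7 10 5 8 9 2)(3 6 4) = [7, 1, 0, 6, 3, 8, 4, 10, 9, 2, 5]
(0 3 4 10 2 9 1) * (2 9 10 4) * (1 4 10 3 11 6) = [11, 0, 3, 2, 10, 5, 1, 7, 8, 4, 9, 6] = (0 11 6 1)(2 3)(4 10 9)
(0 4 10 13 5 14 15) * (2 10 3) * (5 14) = (0 4 3 2 10 13 14 15) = [4, 1, 10, 2, 3, 5, 6, 7, 8, 9, 13, 11, 12, 14, 15, 0]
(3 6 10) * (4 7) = [0, 1, 2, 6, 7, 5, 10, 4, 8, 9, 3] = (3 6 10)(4 7)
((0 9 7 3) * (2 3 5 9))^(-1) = (0 3 2)(5 7 9) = ((0 2 3)(5 9 7))^(-1)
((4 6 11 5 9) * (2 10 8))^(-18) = (4 11 9 6 5)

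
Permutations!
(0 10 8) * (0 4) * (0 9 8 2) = (0 10 2)(4 9 8) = [10, 1, 0, 3, 9, 5, 6, 7, 4, 8, 2]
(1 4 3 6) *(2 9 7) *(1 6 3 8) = (1 4 8)(2 9 7) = [0, 4, 9, 3, 8, 5, 6, 2, 1, 7]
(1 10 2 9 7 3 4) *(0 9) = (0 9 7 3 4 1 10 2) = [9, 10, 0, 4, 1, 5, 6, 3, 8, 7, 2]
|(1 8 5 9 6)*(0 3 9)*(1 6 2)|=7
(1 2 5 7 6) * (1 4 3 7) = [0, 2, 5, 7, 3, 1, 4, 6] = (1 2 5)(3 7 6 4)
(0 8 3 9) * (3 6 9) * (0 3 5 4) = (0 8 6 9 3 5 4) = [8, 1, 2, 5, 0, 4, 9, 7, 6, 3]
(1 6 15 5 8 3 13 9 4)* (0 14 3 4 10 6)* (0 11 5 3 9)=(0 14 9 10 6 15 3 13)(1 11 5 8 4)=[14, 11, 2, 13, 1, 8, 15, 7, 4, 10, 6, 5, 12, 0, 9, 3]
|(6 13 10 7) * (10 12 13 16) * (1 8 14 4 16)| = |(1 8 14 4 16 10 7 6)(12 13)| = 8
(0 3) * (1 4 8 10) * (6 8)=(0 3)(1 4 6 8 10)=[3, 4, 2, 0, 6, 5, 8, 7, 10, 9, 1]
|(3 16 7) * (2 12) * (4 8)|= |(2 12)(3 16 7)(4 8)|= 6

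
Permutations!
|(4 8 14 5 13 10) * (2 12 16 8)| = |(2 12 16 8 14 5 13 10 4)| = 9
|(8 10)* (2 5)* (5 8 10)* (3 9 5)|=|(10)(2 8 3 9 5)|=5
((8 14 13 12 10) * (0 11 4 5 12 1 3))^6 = ((0 11 4 5 12 10 8 14 13 1 3))^6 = (0 8 11 14 4 13 5 1 12 3 10)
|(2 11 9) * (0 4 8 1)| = |(0 4 8 1)(2 11 9)| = 12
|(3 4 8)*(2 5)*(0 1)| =6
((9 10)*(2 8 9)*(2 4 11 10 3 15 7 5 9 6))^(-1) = (2 6 8)(3 9 5 7 15)(4 10 11) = ((2 8 6)(3 15 7 5 9)(4 11 10))^(-1)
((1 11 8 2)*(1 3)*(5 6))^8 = ((1 11 8 2 3)(5 6))^8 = (1 2 11 3 8)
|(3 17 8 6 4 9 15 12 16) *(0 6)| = |(0 6 4 9 15 12 16 3 17 8)| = 10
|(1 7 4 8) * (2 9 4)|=|(1 7 2 9 4 8)|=6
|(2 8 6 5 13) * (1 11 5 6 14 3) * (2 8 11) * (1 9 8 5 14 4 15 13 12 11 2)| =|(3 9 8 4 15 13 5 12 11 14)| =10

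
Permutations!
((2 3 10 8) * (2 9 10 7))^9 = (10)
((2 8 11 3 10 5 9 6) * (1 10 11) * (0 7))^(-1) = ((0 7)(1 10 5 9 6 2 8)(3 11))^(-1) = (0 7)(1 8 2 6 9 5 10)(3 11)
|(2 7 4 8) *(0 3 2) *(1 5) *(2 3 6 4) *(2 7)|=4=|(0 6 4 8)(1 5)|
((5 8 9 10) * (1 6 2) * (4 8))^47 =((1 6 2)(4 8 9 10 5))^47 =(1 2 6)(4 9 5 8 10)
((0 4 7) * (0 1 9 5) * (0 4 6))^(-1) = (0 6)(1 7 4 5 9)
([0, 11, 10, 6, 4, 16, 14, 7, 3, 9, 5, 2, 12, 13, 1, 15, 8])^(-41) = (1 14 6 3 8 16 5 10 2 11)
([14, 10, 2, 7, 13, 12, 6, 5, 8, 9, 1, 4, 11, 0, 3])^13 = (0 5 13 7 4 3 11 14 12)(1 10)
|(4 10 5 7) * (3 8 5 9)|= 7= |(3 8 5 7 4 10 9)|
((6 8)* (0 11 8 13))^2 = (0 8 13 11 6)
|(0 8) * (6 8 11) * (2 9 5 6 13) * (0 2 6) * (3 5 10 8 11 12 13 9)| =|(0 12 13 6 11 9 10 8 2 3 5)| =11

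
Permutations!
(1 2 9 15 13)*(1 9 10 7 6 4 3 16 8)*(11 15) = (1 2 10 7 6 4 3 16 8)(9 11 15 13) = [0, 2, 10, 16, 3, 5, 4, 6, 1, 11, 7, 15, 12, 9, 14, 13, 8]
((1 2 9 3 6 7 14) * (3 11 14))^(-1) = (1 14 11 9 2)(3 7 6)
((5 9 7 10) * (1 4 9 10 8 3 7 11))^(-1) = (1 11 9 4)(3 8 7)(5 10)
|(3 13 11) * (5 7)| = |(3 13 11)(5 7)| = 6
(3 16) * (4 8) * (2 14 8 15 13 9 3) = [0, 1, 14, 16, 15, 5, 6, 7, 4, 3, 10, 11, 12, 9, 8, 13, 2] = (2 14 8 4 15 13 9 3 16)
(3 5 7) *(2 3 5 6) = [0, 1, 3, 6, 4, 7, 2, 5] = (2 3 6)(5 7)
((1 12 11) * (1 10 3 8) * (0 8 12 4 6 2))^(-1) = (0 2 6 4 1 8)(3 10 11 12)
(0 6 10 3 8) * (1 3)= (0 6 10 1 3 8)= [6, 3, 2, 8, 4, 5, 10, 7, 0, 9, 1]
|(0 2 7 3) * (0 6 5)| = |(0 2 7 3 6 5)| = 6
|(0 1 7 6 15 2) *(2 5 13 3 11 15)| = |(0 1 7 6 2)(3 11 15 5 13)| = 5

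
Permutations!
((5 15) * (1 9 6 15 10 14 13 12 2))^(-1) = (1 2 12 13 14 10 5 15 6 9)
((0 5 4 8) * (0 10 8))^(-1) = (0 4 5)(8 10)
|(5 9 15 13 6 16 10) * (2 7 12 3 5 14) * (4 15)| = 13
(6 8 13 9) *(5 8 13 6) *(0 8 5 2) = (0 8 6 13 9 2) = [8, 1, 0, 3, 4, 5, 13, 7, 6, 2, 10, 11, 12, 9]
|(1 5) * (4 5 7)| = 4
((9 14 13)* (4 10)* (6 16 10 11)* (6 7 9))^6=(4 6 9)(7 10 13)(11 16 14)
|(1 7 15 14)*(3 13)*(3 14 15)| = 5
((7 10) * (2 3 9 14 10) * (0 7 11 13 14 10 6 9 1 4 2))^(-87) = ((0 7)(1 4 2 3)(6 9 10 11 13 14))^(-87) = (0 7)(1 4 2 3)(6 11)(9 13)(10 14)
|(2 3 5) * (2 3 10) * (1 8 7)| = 6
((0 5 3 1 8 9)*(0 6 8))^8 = ((0 5 3 1)(6 8 9))^8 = (6 9 8)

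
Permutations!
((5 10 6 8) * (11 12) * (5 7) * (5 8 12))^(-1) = ((5 10 6 12 11)(7 8))^(-1) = (5 11 12 6 10)(7 8)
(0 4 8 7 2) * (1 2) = (0 4 8 7 1 2) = [4, 2, 0, 3, 8, 5, 6, 1, 7]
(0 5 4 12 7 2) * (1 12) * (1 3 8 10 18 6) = (0 5 4 3 8 10 18 6 1 12 7 2) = [5, 12, 0, 8, 3, 4, 1, 2, 10, 9, 18, 11, 7, 13, 14, 15, 16, 17, 6]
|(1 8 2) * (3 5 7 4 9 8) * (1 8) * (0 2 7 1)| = 6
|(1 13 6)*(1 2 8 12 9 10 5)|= 9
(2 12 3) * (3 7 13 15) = (2 12 7 13 15 3) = [0, 1, 12, 2, 4, 5, 6, 13, 8, 9, 10, 11, 7, 15, 14, 3]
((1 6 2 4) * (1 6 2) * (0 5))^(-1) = (0 5)(1 6 4 2)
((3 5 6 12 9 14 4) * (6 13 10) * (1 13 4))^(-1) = (1 14 9 12 6 10 13)(3 4 5)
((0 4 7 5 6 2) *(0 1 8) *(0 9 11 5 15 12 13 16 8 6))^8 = (0 9 13 7 5 8 12 4 11 16 15)(1 2 6)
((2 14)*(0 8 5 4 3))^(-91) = ((0 8 5 4 3)(2 14))^(-91) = (0 3 4 5 8)(2 14)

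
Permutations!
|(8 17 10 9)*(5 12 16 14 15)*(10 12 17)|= |(5 17 12 16 14 15)(8 10 9)|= 6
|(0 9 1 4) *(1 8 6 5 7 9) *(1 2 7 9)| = 20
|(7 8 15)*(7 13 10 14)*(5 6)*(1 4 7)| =|(1 4 7 8 15 13 10 14)(5 6)| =8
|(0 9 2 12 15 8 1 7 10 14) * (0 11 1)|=|(0 9 2 12 15 8)(1 7 10 14 11)|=30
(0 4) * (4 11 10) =(0 11 10 4) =[11, 1, 2, 3, 0, 5, 6, 7, 8, 9, 4, 10]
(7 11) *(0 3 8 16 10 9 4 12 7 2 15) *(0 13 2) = (0 3 8 16 10 9 4 12 7 11)(2 15 13) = [3, 1, 15, 8, 12, 5, 6, 11, 16, 4, 9, 0, 7, 2, 14, 13, 10]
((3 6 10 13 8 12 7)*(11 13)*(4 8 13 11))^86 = (13)(3 10 8 7 6 4 12)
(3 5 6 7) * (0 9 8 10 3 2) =[9, 1, 0, 5, 4, 6, 7, 2, 10, 8, 3] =(0 9 8 10 3 5 6 7 2)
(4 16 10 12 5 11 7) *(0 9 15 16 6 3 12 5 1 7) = (0 9 15 16 10 5 11)(1 7 4 6 3 12) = [9, 7, 2, 12, 6, 11, 3, 4, 8, 15, 5, 0, 1, 13, 14, 16, 10]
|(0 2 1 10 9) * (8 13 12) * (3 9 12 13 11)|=9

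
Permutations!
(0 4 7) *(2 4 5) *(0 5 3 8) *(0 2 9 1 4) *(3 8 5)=(0 8 2)(1 4 7 3 5 9)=[8, 4, 0, 5, 7, 9, 6, 3, 2, 1]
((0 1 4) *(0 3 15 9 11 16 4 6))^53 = (0 6 1)(3 4 16 11 9 15)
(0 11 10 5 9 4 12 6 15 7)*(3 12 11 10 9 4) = (0 10 5 4 11 9 3 12 6 15 7) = [10, 1, 2, 12, 11, 4, 15, 0, 8, 3, 5, 9, 6, 13, 14, 7]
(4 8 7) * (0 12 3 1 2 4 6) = (0 12 3 1 2 4 8 7 6) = [12, 2, 4, 1, 8, 5, 0, 6, 7, 9, 10, 11, 3]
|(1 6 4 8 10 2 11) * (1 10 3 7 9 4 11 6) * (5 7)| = 12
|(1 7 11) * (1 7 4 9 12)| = |(1 4 9 12)(7 11)| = 4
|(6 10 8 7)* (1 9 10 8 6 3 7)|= |(1 9 10 6 8)(3 7)|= 10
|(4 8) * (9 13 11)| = 6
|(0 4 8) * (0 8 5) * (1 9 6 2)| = |(0 4 5)(1 9 6 2)| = 12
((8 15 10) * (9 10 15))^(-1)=(15)(8 10 9)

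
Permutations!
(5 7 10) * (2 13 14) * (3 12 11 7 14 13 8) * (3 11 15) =(2 8 11 7 10 5 14)(3 12 15) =[0, 1, 8, 12, 4, 14, 6, 10, 11, 9, 5, 7, 15, 13, 2, 3]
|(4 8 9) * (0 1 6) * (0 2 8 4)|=|(0 1 6 2 8 9)|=6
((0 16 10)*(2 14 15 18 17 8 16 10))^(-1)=(0 10)(2 16 8 17 18 15 14)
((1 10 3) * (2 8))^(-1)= ((1 10 3)(2 8))^(-1)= (1 3 10)(2 8)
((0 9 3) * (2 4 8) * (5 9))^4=((0 5 9 3)(2 4 8))^4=(9)(2 4 8)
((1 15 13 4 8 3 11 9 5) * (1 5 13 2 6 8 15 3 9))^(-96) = ((1 3 11)(2 6 8 9 13 4 15))^(-96) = (2 8 13 15 6 9 4)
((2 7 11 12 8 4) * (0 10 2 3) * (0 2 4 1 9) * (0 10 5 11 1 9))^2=(0 11 8 10 3 7)(1 5 12 9 4 2)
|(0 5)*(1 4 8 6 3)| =10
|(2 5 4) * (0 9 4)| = |(0 9 4 2 5)| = 5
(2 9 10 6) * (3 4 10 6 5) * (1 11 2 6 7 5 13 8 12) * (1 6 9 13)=(1 11 2 13 8 12 6 9 7 5 3 4 10)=[0, 11, 13, 4, 10, 3, 9, 5, 12, 7, 1, 2, 6, 8]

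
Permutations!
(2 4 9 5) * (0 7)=(0 7)(2 4 9 5)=[7, 1, 4, 3, 9, 2, 6, 0, 8, 5]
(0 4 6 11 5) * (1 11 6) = (0 4 1 11 5) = [4, 11, 2, 3, 1, 0, 6, 7, 8, 9, 10, 5]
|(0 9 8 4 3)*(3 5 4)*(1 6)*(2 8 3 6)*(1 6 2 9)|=4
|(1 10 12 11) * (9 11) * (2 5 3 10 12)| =4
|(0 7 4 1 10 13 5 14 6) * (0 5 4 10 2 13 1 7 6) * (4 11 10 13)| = 28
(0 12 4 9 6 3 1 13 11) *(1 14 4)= (0 12 1 13 11)(3 14 4 9 6)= [12, 13, 2, 14, 9, 5, 3, 7, 8, 6, 10, 0, 1, 11, 4]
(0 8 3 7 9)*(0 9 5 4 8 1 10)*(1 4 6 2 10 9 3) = (0 4 8 1 9 3 7 5 6 2 10) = [4, 9, 10, 7, 8, 6, 2, 5, 1, 3, 0]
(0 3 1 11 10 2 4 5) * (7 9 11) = [3, 7, 4, 1, 5, 0, 6, 9, 8, 11, 2, 10] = (0 3 1 7 9 11 10 2 4 5)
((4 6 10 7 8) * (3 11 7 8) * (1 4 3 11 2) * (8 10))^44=((1 4 6 8 3 2)(7 11))^44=(11)(1 6 3)(2 4 8)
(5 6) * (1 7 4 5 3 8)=[0, 7, 2, 8, 5, 6, 3, 4, 1]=(1 7 4 5 6 3 8)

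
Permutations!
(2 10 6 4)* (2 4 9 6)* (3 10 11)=(2 11 3 10)(6 9)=[0, 1, 11, 10, 4, 5, 9, 7, 8, 6, 2, 3]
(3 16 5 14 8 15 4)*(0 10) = [10, 1, 2, 16, 3, 14, 6, 7, 15, 9, 0, 11, 12, 13, 8, 4, 5] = (0 10)(3 16 5 14 8 15 4)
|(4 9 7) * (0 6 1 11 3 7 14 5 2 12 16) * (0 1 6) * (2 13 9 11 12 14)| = 60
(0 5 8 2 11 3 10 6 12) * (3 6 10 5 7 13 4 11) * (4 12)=(0 7 13 12)(2 3 5 8)(4 11 6)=[7, 1, 3, 5, 11, 8, 4, 13, 2, 9, 10, 6, 0, 12]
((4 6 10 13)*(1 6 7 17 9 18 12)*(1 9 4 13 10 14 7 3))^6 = ((1 6 14 7 17 4 3)(9 18 12))^6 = (18)(1 3 4 17 7 14 6)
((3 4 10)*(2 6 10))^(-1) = (2 4 3 10 6) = ((2 6 10 3 4))^(-1)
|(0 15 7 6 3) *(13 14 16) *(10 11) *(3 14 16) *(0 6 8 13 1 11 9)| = |(0 15 7 8 13 16 1 11 10 9)(3 6 14)| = 30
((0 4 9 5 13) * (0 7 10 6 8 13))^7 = (0 5 9 4)(6 13 10 8 7)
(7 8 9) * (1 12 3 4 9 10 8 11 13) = (1 12 3 4 9 7 11 13)(8 10) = [0, 12, 2, 4, 9, 5, 6, 11, 10, 7, 8, 13, 3, 1]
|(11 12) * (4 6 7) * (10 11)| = 3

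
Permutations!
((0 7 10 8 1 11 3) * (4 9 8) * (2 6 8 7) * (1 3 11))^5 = (11)(4 9 7 10)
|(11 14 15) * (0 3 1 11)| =6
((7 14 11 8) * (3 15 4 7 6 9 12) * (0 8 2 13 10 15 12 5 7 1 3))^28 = (0 4 2 5)(1 13 7 8)(3 10 14 6)(9 12 15 11)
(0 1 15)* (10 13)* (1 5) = (0 5 1 15)(10 13) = [5, 15, 2, 3, 4, 1, 6, 7, 8, 9, 13, 11, 12, 10, 14, 0]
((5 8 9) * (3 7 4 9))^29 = ((3 7 4 9 5 8))^29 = (3 8 5 9 4 7)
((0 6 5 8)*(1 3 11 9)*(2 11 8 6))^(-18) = (0 9 8 11 3 2 1)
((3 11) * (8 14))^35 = (3 11)(8 14)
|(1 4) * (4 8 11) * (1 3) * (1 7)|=6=|(1 8 11 4 3 7)|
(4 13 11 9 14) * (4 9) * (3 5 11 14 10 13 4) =(3 5 11)(9 10 13 14) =[0, 1, 2, 5, 4, 11, 6, 7, 8, 10, 13, 3, 12, 14, 9]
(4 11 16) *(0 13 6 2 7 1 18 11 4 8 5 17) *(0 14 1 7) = (0 13 6 2)(1 18 11 16 8 5 17 14) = [13, 18, 0, 3, 4, 17, 2, 7, 5, 9, 10, 16, 12, 6, 1, 15, 8, 14, 11]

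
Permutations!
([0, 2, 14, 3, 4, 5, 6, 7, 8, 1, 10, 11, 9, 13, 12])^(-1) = [0, 9, 1, 3, 4, 5, 6, 7, 8, 12, 10, 11, 14, 13, 2]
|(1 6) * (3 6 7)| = 4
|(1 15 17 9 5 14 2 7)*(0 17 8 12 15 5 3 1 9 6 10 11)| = 105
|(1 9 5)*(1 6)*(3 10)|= 4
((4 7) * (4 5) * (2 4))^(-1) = (2 5 7 4)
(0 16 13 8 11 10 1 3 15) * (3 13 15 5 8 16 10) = [10, 13, 2, 5, 4, 8, 6, 7, 11, 9, 1, 3, 12, 16, 14, 0, 15] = (0 10 1 13 16 15)(3 5 8 11)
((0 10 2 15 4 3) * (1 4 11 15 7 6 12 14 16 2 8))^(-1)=((0 10 8 1 4 3)(2 7 6 12 14 16)(11 15))^(-1)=(0 3 4 1 8 10)(2 16 14 12 6 7)(11 15)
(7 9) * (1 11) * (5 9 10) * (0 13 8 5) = (0 13 8 5 9 7 10)(1 11) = [13, 11, 2, 3, 4, 9, 6, 10, 5, 7, 0, 1, 12, 8]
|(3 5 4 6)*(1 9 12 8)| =4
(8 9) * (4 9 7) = (4 9 8 7) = [0, 1, 2, 3, 9, 5, 6, 4, 7, 8]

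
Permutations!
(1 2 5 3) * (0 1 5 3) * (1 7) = (0 7 1 2 3 5) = [7, 2, 3, 5, 4, 0, 6, 1]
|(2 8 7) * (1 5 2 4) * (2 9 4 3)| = 4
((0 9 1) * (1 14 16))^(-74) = (0 9 14 16 1) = ((0 9 14 16 1))^(-74)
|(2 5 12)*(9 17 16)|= 3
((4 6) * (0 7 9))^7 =((0 7 9)(4 6))^7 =(0 7 9)(4 6)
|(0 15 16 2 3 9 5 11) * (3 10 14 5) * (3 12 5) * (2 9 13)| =35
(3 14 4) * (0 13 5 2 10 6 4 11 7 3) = (0 13 5 2 10 6 4)(3 14 11 7) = [13, 1, 10, 14, 0, 2, 4, 3, 8, 9, 6, 7, 12, 5, 11]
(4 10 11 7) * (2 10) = (2 10 11 7 4) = [0, 1, 10, 3, 2, 5, 6, 4, 8, 9, 11, 7]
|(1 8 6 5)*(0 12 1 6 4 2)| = |(0 12 1 8 4 2)(5 6)| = 6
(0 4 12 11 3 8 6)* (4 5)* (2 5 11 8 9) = (0 11 3 9 2 5 4 12 8 6) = [11, 1, 5, 9, 12, 4, 0, 7, 6, 2, 10, 3, 8]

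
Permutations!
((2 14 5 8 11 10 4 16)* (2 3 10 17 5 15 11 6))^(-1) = ((2 14 15 11 17 5 8 6)(3 10 4 16))^(-1) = (2 6 8 5 17 11 15 14)(3 16 4 10)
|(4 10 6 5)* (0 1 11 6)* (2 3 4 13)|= |(0 1 11 6 5 13 2 3 4 10)|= 10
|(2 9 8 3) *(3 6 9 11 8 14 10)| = |(2 11 8 6 9 14 10 3)| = 8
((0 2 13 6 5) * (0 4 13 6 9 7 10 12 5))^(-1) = (0 6 2)(4 5 12 10 7 9 13)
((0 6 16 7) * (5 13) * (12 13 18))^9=((0 6 16 7)(5 18 12 13))^9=(0 6 16 7)(5 18 12 13)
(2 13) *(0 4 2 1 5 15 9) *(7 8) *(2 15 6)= (0 4 15 9)(1 5 6 2 13)(7 8)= [4, 5, 13, 3, 15, 6, 2, 8, 7, 0, 10, 11, 12, 1, 14, 9]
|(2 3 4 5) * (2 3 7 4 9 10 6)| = |(2 7 4 5 3 9 10 6)| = 8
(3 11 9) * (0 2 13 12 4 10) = (0 2 13 12 4 10)(3 11 9) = [2, 1, 13, 11, 10, 5, 6, 7, 8, 3, 0, 9, 4, 12]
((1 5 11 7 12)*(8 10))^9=((1 5 11 7 12)(8 10))^9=(1 12 7 11 5)(8 10)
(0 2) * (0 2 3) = [3, 1, 2, 0] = (0 3)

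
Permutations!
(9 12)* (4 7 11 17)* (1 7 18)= [0, 7, 2, 3, 18, 5, 6, 11, 8, 12, 10, 17, 9, 13, 14, 15, 16, 4, 1]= (1 7 11 17 4 18)(9 12)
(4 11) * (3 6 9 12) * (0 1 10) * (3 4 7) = (0 1 10)(3 6 9 12 4 11 7) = [1, 10, 2, 6, 11, 5, 9, 3, 8, 12, 0, 7, 4]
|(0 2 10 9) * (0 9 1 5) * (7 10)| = 6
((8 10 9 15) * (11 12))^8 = ((8 10 9 15)(11 12))^8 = (15)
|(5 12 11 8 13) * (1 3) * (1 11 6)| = |(1 3 11 8 13 5 12 6)| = 8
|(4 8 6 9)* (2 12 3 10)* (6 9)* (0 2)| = |(0 2 12 3 10)(4 8 9)| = 15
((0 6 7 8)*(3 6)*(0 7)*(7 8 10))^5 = (0 6 3)(7 10)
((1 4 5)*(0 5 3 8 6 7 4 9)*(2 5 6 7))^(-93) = ((0 6 2 5 1 9)(3 8 7 4))^(-93) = (0 5)(1 6)(2 9)(3 4 7 8)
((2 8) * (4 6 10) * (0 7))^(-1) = (0 7)(2 8)(4 10 6)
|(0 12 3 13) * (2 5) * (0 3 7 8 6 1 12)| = 10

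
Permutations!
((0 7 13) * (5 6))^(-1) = ((0 7 13)(5 6))^(-1) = (0 13 7)(5 6)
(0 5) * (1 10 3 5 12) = (0 12 1 10 3 5) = [12, 10, 2, 5, 4, 0, 6, 7, 8, 9, 3, 11, 1]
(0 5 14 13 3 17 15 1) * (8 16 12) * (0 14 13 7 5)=[0, 14, 2, 17, 4, 13, 6, 5, 16, 9, 10, 11, 8, 3, 7, 1, 12, 15]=(1 14 7 5 13 3 17 15)(8 16 12)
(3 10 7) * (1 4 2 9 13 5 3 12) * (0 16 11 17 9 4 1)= (0 16 11 17 9 13 5 3 10 7 12)(2 4)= [16, 1, 4, 10, 2, 3, 6, 12, 8, 13, 7, 17, 0, 5, 14, 15, 11, 9]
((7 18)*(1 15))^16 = ((1 15)(7 18))^16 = (18)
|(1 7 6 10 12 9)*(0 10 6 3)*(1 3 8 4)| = |(0 10 12 9 3)(1 7 8 4)| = 20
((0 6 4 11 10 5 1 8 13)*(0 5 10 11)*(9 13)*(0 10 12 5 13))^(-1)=(13)(0 9 8 1 5 12 10 4 6)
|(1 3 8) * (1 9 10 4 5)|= |(1 3 8 9 10 4 5)|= 7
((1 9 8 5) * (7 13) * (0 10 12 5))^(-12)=(13)(0 12 1 8 10 5 9)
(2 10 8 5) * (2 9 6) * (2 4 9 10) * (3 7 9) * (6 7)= (3 6 4)(5 10 8)(7 9)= [0, 1, 2, 6, 3, 10, 4, 9, 5, 7, 8]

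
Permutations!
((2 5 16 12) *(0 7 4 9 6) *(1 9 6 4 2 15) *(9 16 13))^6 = ((0 7 2 5 13 9 4 6)(1 16 12 15))^6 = (0 4 13 2)(1 12)(5 7 6 9)(15 16)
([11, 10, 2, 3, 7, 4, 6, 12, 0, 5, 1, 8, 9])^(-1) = [8, 10, 2, 3, 5, 9, 6, 4, 11, 12, 1, 0, 7]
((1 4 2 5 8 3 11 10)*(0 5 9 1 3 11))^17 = (0 3 10 11 8 5)(1 4 2 9)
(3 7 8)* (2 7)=(2 7 8 3)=[0, 1, 7, 2, 4, 5, 6, 8, 3]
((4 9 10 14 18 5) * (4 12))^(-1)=((4 9 10 14 18 5 12))^(-1)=(4 12 5 18 14 10 9)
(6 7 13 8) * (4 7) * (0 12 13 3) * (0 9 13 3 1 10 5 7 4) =(0 12 3 9 13 8 6)(1 10 5 7) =[12, 10, 2, 9, 4, 7, 0, 1, 6, 13, 5, 11, 3, 8]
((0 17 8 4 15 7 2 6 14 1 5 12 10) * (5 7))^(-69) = ((0 17 8 4 15 5 12 10)(1 7 2 6 14))^(-69) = (0 4 12 17 15 10 8 5)(1 7 2 6 14)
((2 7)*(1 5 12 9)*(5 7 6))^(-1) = (1 9 12 5 6 2 7)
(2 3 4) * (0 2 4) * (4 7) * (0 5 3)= (0 2)(3 5)(4 7)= [2, 1, 0, 5, 7, 3, 6, 4]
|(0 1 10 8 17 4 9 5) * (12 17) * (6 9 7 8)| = |(0 1 10 6 9 5)(4 7 8 12 17)| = 30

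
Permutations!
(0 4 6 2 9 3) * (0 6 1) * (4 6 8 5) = (0 6 2 9 3 8 5 4 1) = [6, 0, 9, 8, 1, 4, 2, 7, 5, 3]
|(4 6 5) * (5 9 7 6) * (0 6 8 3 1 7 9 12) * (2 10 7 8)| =6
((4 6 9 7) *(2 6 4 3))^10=((2 6 9 7 3))^10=(9)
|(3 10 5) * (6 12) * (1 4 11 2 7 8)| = |(1 4 11 2 7 8)(3 10 5)(6 12)| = 6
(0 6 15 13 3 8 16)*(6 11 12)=(0 11 12 6 15 13 3 8 16)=[11, 1, 2, 8, 4, 5, 15, 7, 16, 9, 10, 12, 6, 3, 14, 13, 0]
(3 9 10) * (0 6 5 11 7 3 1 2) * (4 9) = (0 6 5 11 7 3 4 9 10 1 2) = [6, 2, 0, 4, 9, 11, 5, 3, 8, 10, 1, 7]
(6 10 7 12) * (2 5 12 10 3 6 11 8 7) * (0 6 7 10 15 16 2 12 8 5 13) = [6, 1, 13, 7, 4, 8, 3, 15, 10, 9, 12, 5, 11, 0, 14, 16, 2] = (0 6 3 7 15 16 2 13)(5 8 10 12 11)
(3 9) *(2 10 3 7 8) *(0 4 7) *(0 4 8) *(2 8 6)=(0 6 2 10 3 9 4 7)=[6, 1, 10, 9, 7, 5, 2, 0, 8, 4, 3]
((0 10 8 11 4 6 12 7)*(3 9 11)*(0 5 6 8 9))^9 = (0 9 4 3 10 11 8)(5 6 12 7)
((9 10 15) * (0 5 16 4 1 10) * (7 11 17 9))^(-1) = (0 9 17 11 7 15 10 1 4 16 5)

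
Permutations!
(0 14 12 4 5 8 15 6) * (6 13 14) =(0 6)(4 5 8 15 13 14 12) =[6, 1, 2, 3, 5, 8, 0, 7, 15, 9, 10, 11, 4, 14, 12, 13]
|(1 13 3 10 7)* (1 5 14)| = 7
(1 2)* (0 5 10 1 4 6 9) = (0 5 10 1 2 4 6 9) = [5, 2, 4, 3, 6, 10, 9, 7, 8, 0, 1]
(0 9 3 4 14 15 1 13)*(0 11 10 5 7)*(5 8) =(0 9 3 4 14 15 1 13 11 10 8 5 7) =[9, 13, 2, 4, 14, 7, 6, 0, 5, 3, 8, 10, 12, 11, 15, 1]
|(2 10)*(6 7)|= 2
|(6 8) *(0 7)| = 2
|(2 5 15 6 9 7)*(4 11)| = 6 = |(2 5 15 6 9 7)(4 11)|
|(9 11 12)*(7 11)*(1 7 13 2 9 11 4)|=6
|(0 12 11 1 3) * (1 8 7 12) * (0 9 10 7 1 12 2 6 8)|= 24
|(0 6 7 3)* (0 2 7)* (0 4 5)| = |(0 6 4 5)(2 7 3)| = 12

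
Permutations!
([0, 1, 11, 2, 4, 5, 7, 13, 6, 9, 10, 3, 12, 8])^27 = (6 8 13 7)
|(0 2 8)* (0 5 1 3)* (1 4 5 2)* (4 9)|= |(0 1 3)(2 8)(4 5 9)|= 6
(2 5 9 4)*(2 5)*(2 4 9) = (9)(2 4 5) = [0, 1, 4, 3, 5, 2, 6, 7, 8, 9]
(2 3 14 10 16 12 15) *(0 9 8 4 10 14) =[9, 1, 3, 0, 10, 5, 6, 7, 4, 8, 16, 11, 15, 13, 14, 2, 12] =(0 9 8 4 10 16 12 15 2 3)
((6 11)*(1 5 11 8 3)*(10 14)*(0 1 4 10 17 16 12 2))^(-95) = ((0 1 5 11 6 8 3 4 10 14 17 16 12 2))^(-95) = (0 11 3 14 12 1 6 4 17 2 5 8 10 16)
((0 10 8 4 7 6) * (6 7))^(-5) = ((0 10 8 4 6))^(-5) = (10)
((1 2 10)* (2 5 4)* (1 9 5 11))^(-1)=(1 11)(2 4 5 9 10)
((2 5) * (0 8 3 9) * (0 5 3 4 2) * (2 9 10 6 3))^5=((0 8 4 9 5)(3 10 6))^5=(3 6 10)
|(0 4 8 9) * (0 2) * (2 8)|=|(0 4 2)(8 9)|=6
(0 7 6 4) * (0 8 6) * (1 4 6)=(0 7)(1 4 8)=[7, 4, 2, 3, 8, 5, 6, 0, 1]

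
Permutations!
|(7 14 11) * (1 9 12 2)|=|(1 9 12 2)(7 14 11)|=12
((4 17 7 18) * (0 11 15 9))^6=(0 15)(4 7)(9 11)(17 18)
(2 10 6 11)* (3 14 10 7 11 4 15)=[0, 1, 7, 14, 15, 5, 4, 11, 8, 9, 6, 2, 12, 13, 10, 3]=(2 7 11)(3 14 10 6 4 15)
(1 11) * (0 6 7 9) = [6, 11, 2, 3, 4, 5, 7, 9, 8, 0, 10, 1] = (0 6 7 9)(1 11)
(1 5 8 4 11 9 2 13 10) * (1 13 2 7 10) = (1 5 8 4 11 9 7 10 13) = [0, 5, 2, 3, 11, 8, 6, 10, 4, 7, 13, 9, 12, 1]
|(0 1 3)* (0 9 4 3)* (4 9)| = |(9)(0 1)(3 4)| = 2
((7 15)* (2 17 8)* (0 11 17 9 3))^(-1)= (0 3 9 2 8 17 11)(7 15)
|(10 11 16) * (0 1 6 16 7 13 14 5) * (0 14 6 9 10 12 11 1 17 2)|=6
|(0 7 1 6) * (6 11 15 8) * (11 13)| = 8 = |(0 7 1 13 11 15 8 6)|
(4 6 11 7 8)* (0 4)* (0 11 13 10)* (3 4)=[3, 1, 2, 4, 6, 5, 13, 8, 11, 9, 0, 7, 12, 10]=(0 3 4 6 13 10)(7 8 11)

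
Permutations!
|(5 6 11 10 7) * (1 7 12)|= |(1 7 5 6 11 10 12)|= 7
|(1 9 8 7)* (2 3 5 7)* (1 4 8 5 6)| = |(1 9 5 7 4 8 2 3 6)| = 9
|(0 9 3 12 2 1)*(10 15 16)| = 6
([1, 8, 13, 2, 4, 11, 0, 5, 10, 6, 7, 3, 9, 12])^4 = [7, 5, 6, 9, 4, 13, 10, 2, 11, 8, 3, 12, 1, 0]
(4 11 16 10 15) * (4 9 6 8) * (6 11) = (4 6 8)(9 11 16 10 15) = [0, 1, 2, 3, 6, 5, 8, 7, 4, 11, 15, 16, 12, 13, 14, 9, 10]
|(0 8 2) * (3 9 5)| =|(0 8 2)(3 9 5)| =3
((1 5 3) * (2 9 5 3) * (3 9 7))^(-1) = ((1 9 5 2 7 3))^(-1) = (1 3 7 2 5 9)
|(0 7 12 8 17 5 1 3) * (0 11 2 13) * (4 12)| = |(0 7 4 12 8 17 5 1 3 11 2 13)| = 12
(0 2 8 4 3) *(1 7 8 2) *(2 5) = (0 1 7 8 4 3)(2 5) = [1, 7, 5, 0, 3, 2, 6, 8, 4]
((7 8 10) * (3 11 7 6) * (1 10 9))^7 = ((1 10 6 3 11 7 8 9))^7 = (1 9 8 7 11 3 6 10)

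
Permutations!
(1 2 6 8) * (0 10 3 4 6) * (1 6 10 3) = [3, 2, 0, 4, 10, 5, 8, 7, 6, 9, 1] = (0 3 4 10 1 2)(6 8)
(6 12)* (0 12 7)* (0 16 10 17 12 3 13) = [3, 1, 2, 13, 4, 5, 7, 16, 8, 9, 17, 11, 6, 0, 14, 15, 10, 12] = (0 3 13)(6 7 16 10 17 12)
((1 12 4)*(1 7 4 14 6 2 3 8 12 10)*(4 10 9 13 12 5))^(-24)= (1 13 14 2 8 4 10 9 12 6 3 5 7)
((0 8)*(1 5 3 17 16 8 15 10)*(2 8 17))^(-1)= (0 8 2 3 5 1 10 15)(16 17)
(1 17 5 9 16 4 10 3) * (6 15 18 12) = (1 17 5 9 16 4 10 3)(6 15 18 12) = [0, 17, 2, 1, 10, 9, 15, 7, 8, 16, 3, 11, 6, 13, 14, 18, 4, 5, 12]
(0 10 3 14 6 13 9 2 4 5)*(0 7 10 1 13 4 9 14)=(0 1 13 14 6 4 5 7 10 3)(2 9)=[1, 13, 9, 0, 5, 7, 4, 10, 8, 2, 3, 11, 12, 14, 6]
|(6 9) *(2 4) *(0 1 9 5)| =10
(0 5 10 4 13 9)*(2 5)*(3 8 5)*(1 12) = (0 2 3 8 5 10 4 13 9)(1 12) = [2, 12, 3, 8, 13, 10, 6, 7, 5, 0, 4, 11, 1, 9]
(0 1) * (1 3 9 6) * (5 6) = (0 3 9 5 6 1) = [3, 0, 2, 9, 4, 6, 1, 7, 8, 5]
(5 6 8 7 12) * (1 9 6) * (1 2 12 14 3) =(1 9 6 8 7 14 3)(2 12 5) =[0, 9, 12, 1, 4, 2, 8, 14, 7, 6, 10, 11, 5, 13, 3]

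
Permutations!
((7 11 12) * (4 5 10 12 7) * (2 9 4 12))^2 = ((12)(2 9 4 5 10)(7 11))^2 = (12)(2 4 10 9 5)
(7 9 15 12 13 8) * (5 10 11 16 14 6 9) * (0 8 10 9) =(0 8 7 5 9 15 12 13 10 11 16 14 6) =[8, 1, 2, 3, 4, 9, 0, 5, 7, 15, 11, 16, 13, 10, 6, 12, 14]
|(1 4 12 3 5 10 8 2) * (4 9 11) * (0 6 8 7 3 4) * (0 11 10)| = 10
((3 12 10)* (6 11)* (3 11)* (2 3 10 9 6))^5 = ((2 3 12 9 6 10 11))^5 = (2 10 9 3 11 6 12)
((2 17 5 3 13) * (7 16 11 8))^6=((2 17 5 3 13)(7 16 11 8))^6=(2 17 5 3 13)(7 11)(8 16)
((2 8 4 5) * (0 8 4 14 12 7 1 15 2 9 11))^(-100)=(0 4 7)(1 8 5)(2 12 11)(9 15 14)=((0 8 14 12 7 1 15 2 4 5 9 11))^(-100)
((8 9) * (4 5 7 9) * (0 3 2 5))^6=(0 8 7 2)(3 4 9 5)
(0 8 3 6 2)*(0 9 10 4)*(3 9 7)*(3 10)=(0 8 9 3 6 2 7 10 4)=[8, 1, 7, 6, 0, 5, 2, 10, 9, 3, 4]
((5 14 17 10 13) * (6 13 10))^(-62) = ((5 14 17 6 13))^(-62) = (5 6 14 13 17)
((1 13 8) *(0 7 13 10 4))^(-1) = ((0 7 13 8 1 10 4))^(-1) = (0 4 10 1 8 13 7)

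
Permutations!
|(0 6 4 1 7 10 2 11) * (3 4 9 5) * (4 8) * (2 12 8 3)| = |(0 6 9 5 2 11)(1 7 10 12 8 4)| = 6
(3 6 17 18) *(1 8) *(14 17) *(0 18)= [18, 8, 2, 6, 4, 5, 14, 7, 1, 9, 10, 11, 12, 13, 17, 15, 16, 0, 3]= (0 18 3 6 14 17)(1 8)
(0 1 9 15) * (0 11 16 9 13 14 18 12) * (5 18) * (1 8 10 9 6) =(0 8 10 9 15 11 16 6 1 13 14 5 18 12) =[8, 13, 2, 3, 4, 18, 1, 7, 10, 15, 9, 16, 0, 14, 5, 11, 6, 17, 12]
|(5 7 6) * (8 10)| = 6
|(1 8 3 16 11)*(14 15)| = 10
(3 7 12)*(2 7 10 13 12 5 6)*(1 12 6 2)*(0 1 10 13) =(0 1 12 3 13 6 10)(2 7 5) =[1, 12, 7, 13, 4, 2, 10, 5, 8, 9, 0, 11, 3, 6]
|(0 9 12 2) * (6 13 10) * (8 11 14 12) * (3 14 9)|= |(0 3 14 12 2)(6 13 10)(8 11 9)|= 15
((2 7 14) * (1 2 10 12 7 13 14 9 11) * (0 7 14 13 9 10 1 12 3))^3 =(0 3 10 7)(1 11)(2 12)(9 14)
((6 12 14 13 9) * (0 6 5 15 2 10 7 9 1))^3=(0 14)(1 12)(2 9)(5 10)(6 13)(7 15)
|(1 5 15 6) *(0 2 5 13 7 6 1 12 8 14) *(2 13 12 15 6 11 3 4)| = |(0 13 7 11 3 4 2 5 6 15 1 12 8 14)| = 14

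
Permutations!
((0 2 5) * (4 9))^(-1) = ((0 2 5)(4 9))^(-1) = (0 5 2)(4 9)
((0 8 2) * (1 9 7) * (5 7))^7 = ((0 8 2)(1 9 5 7))^7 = (0 8 2)(1 7 5 9)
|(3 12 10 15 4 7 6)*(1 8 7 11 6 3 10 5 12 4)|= |(1 8 7 3 4 11 6 10 15)(5 12)|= 18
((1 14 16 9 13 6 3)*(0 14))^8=(16)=((0 14 16 9 13 6 3 1))^8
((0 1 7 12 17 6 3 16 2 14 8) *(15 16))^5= ((0 1 7 12 17 6 3 15 16 2 14 8))^5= (0 6 14 12 16 1 3 8 17 2 7 15)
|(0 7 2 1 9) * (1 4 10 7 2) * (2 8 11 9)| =|(0 8 11 9)(1 2 4 10 7)| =20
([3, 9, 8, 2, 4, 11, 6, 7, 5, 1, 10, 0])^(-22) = (0 2 5)(3 8 11)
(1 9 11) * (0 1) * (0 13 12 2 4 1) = (1 9 11 13 12 2 4) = [0, 9, 4, 3, 1, 5, 6, 7, 8, 11, 10, 13, 2, 12]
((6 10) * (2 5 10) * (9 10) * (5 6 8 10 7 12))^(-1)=(2 6)(5 12 7 9)(8 10)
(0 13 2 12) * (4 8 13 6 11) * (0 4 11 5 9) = (0 6 5 9)(2 12 4 8 13) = [6, 1, 12, 3, 8, 9, 5, 7, 13, 0, 10, 11, 4, 2]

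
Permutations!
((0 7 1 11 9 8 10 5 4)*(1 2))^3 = (0 1 8 4 2 9 5 7 11 10)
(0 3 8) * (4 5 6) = (0 3 8)(4 5 6) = [3, 1, 2, 8, 5, 6, 4, 7, 0]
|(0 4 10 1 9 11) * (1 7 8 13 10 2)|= 12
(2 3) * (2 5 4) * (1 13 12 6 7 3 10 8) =[0, 13, 10, 5, 2, 4, 7, 3, 1, 9, 8, 11, 6, 12] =(1 13 12 6 7 3 5 4 2 10 8)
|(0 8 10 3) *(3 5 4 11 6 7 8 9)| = |(0 9 3)(4 11 6 7 8 10 5)| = 21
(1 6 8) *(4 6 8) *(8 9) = (1 9 8)(4 6) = [0, 9, 2, 3, 6, 5, 4, 7, 1, 8]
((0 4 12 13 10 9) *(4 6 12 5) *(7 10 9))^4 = ((0 6 12 13 9)(4 5)(7 10))^4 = (0 9 13 12 6)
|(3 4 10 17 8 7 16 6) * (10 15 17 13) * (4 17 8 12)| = |(3 17 12 4 15 8 7 16 6)(10 13)| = 18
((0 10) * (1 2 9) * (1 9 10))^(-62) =(0 2)(1 10) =((0 1 2 10))^(-62)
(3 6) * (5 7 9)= (3 6)(5 7 9)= [0, 1, 2, 6, 4, 7, 3, 9, 8, 5]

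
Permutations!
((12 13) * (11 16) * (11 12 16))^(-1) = ((12 13 16))^(-1) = (12 16 13)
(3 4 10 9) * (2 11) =(2 11)(3 4 10 9) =[0, 1, 11, 4, 10, 5, 6, 7, 8, 3, 9, 2]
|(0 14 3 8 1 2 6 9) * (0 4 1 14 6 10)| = |(0 6 9 4 1 2 10)(3 8 14)| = 21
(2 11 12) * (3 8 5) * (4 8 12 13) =(2 11 13 4 8 5 3 12) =[0, 1, 11, 12, 8, 3, 6, 7, 5, 9, 10, 13, 2, 4]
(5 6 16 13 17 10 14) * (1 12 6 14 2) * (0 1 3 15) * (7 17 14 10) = (0 1 12 6 16 13 14 5 10 2 3 15)(7 17) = [1, 12, 3, 15, 4, 10, 16, 17, 8, 9, 2, 11, 6, 14, 5, 0, 13, 7]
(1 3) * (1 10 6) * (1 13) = (1 3 10 6 13) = [0, 3, 2, 10, 4, 5, 13, 7, 8, 9, 6, 11, 12, 1]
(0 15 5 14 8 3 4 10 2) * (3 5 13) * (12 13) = [15, 1, 0, 4, 10, 14, 6, 7, 5, 9, 2, 11, 13, 3, 8, 12] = (0 15 12 13 3 4 10 2)(5 14 8)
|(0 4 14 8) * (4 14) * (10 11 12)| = 3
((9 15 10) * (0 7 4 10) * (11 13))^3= (0 10)(4 15)(7 9)(11 13)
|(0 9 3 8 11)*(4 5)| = |(0 9 3 8 11)(4 5)| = 10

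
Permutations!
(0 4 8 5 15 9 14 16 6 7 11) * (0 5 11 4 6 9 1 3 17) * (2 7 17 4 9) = (0 6 17)(1 3 4 8 11 5 15)(2 7 9 14 16) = [6, 3, 7, 4, 8, 15, 17, 9, 11, 14, 10, 5, 12, 13, 16, 1, 2, 0]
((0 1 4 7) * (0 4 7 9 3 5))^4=((0 1 7 4 9 3 5))^4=(0 9 1 3 7 5 4)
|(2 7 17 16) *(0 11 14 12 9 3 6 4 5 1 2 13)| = |(0 11 14 12 9 3 6 4 5 1 2 7 17 16 13)| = 15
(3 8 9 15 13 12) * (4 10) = (3 8 9 15 13 12)(4 10) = [0, 1, 2, 8, 10, 5, 6, 7, 9, 15, 4, 11, 3, 12, 14, 13]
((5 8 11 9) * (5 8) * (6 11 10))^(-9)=((6 11 9 8 10))^(-9)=(6 11 9 8 10)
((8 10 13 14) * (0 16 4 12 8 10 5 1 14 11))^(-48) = (0 14 12 11 1 4 13 5 16 10 8)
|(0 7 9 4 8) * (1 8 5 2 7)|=|(0 1 8)(2 7 9 4 5)|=15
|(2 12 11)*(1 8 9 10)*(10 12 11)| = 10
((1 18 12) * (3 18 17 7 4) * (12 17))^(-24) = (3 18 17 7 4) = ((1 12)(3 18 17 7 4))^(-24)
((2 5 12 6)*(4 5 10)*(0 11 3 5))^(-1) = (0 4 10 2 6 12 5 3 11)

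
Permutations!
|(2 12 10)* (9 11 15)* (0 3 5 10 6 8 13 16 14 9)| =|(0 3 5 10 2 12 6 8 13 16 14 9 11 15)| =14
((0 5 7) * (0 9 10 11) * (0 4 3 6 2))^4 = ((0 5 7 9 10 11 4 3 6 2))^4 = (0 10 6 7 4)(2 9 3 5 11)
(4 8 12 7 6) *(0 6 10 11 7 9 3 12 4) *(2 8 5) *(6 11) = (0 11 7 10 6)(2 8 4 5)(3 12 9) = [11, 1, 8, 12, 5, 2, 0, 10, 4, 3, 6, 7, 9]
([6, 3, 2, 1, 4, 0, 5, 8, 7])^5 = [5, 3, 2, 1, 4, 6, 0, 8, 7]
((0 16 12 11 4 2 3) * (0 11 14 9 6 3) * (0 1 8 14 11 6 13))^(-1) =(0 13 9 14 8 1 2 4 11 12 16)(3 6)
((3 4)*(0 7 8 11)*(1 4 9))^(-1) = (0 11 8 7)(1 9 3 4)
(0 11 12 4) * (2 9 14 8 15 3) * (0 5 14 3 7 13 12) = (0 11)(2 9 3)(4 5 14 8 15 7 13 12) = [11, 1, 9, 2, 5, 14, 6, 13, 15, 3, 10, 0, 4, 12, 8, 7]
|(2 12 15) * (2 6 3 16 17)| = 7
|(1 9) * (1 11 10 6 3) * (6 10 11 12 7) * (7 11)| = |(1 9 12 11 7 6 3)| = 7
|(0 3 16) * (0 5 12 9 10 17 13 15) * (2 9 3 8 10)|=|(0 8 10 17 13 15)(2 9)(3 16 5 12)|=12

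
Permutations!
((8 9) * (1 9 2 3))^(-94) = ((1 9 8 2 3))^(-94) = (1 9 8 2 3)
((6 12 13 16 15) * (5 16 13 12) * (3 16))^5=(16)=((3 16 15 6 5))^5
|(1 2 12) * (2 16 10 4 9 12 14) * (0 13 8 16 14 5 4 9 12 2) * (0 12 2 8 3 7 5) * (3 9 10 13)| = |(0 3 7 5 4 2)(1 14 12)(8 16 13 9)| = 12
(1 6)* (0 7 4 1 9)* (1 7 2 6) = (0 2 6 9)(4 7) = [2, 1, 6, 3, 7, 5, 9, 4, 8, 0]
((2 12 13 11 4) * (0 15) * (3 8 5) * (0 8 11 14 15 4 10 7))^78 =((0 4 2 12 13 14 15 8 5 3 11 10 7))^78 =(15)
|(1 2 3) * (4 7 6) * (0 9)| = |(0 9)(1 2 3)(4 7 6)| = 6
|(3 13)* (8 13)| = 3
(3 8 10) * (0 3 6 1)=(0 3 8 10 6 1)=[3, 0, 2, 8, 4, 5, 1, 7, 10, 9, 6]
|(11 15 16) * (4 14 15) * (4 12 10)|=|(4 14 15 16 11 12 10)|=7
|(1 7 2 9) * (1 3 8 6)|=|(1 7 2 9 3 8 6)|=7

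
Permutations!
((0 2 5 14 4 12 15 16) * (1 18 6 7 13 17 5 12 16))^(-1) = (0 16 4 14 5 17 13 7 6 18 1 15 12 2)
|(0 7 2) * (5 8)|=6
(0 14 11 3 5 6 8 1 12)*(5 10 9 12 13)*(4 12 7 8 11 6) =[14, 13, 2, 10, 12, 4, 11, 8, 1, 7, 9, 3, 0, 5, 6] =(0 14 6 11 3 10 9 7 8 1 13 5 4 12)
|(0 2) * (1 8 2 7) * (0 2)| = 4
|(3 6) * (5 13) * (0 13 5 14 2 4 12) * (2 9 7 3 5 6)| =|(0 13 14 9 7 3 2 4 12)(5 6)| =18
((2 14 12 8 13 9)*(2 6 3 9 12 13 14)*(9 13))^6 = (3 6 9 14 8 12 13)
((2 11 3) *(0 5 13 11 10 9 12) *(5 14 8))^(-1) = (0 12 9 10 2 3 11 13 5 8 14)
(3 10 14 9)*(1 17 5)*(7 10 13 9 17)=(1 7 10 14 17 5)(3 13 9)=[0, 7, 2, 13, 4, 1, 6, 10, 8, 3, 14, 11, 12, 9, 17, 15, 16, 5]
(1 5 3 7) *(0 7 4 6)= (0 7 1 5 3 4 6)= [7, 5, 2, 4, 6, 3, 0, 1]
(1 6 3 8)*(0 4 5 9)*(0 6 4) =(1 4 5 9 6 3 8) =[0, 4, 2, 8, 5, 9, 3, 7, 1, 6]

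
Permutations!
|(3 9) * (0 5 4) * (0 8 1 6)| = |(0 5 4 8 1 6)(3 9)| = 6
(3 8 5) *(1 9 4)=(1 9 4)(3 8 5)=[0, 9, 2, 8, 1, 3, 6, 7, 5, 4]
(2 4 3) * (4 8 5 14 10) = (2 8 5 14 10 4 3) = [0, 1, 8, 2, 3, 14, 6, 7, 5, 9, 4, 11, 12, 13, 10]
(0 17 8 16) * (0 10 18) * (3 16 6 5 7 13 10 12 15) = (0 17 8 6 5 7 13 10 18)(3 16 12 15) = [17, 1, 2, 16, 4, 7, 5, 13, 6, 9, 18, 11, 15, 10, 14, 3, 12, 8, 0]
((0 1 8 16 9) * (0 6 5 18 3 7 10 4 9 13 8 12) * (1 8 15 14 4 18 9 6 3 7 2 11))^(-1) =(0 12 1 11 2 3 9 5 6 4 14 15 13 16 8)(7 18 10)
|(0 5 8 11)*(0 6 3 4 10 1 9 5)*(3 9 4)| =|(1 4 10)(5 8 11 6 9)| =15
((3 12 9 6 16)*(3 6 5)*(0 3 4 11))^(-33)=((0 3 12 9 5 4 11)(6 16))^(-33)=(0 12 5 11 3 9 4)(6 16)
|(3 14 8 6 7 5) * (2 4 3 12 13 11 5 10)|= 8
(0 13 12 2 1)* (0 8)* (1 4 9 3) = (0 13 12 2 4 9 3 1 8) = [13, 8, 4, 1, 9, 5, 6, 7, 0, 3, 10, 11, 2, 12]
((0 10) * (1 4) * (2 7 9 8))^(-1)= (0 10)(1 4)(2 8 9 7)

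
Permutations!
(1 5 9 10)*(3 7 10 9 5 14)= [0, 14, 2, 7, 4, 5, 6, 10, 8, 9, 1, 11, 12, 13, 3]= (1 14 3 7 10)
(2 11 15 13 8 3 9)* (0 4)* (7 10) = (0 4)(2 11 15 13 8 3 9)(7 10) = [4, 1, 11, 9, 0, 5, 6, 10, 3, 2, 7, 15, 12, 8, 14, 13]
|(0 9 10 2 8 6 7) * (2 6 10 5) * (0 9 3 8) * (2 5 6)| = |(0 3 8 10 2)(6 7 9)| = 15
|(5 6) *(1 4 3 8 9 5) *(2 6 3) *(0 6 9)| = 9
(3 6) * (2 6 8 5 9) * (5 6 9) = (2 9)(3 8 6) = [0, 1, 9, 8, 4, 5, 3, 7, 6, 2]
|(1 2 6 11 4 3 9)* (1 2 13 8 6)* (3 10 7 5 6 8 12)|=6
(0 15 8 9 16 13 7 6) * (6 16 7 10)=[15, 1, 2, 3, 4, 5, 0, 16, 9, 7, 6, 11, 12, 10, 14, 8, 13]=(0 15 8 9 7 16 13 10 6)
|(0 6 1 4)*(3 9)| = 4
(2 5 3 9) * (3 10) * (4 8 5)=(2 4 8 5 10 3 9)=[0, 1, 4, 9, 8, 10, 6, 7, 5, 2, 3]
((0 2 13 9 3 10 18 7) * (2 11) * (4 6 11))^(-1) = (0 7 18 10 3 9 13 2 11 6 4)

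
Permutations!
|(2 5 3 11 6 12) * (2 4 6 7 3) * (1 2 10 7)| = 21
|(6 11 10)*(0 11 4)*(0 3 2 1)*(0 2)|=6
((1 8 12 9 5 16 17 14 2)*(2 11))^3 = (1 9 17 2 12 16 11 8 5 14)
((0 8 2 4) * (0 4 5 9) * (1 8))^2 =(0 8 5)(1 2 9)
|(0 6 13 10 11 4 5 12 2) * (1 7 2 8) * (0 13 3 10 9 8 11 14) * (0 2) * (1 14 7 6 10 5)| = |(0 10 7)(1 6 3 5 12 11 4)(2 13 9 8 14)| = 105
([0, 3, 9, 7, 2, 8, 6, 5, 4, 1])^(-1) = [0, 9, 4, 1, 8, 7, 6, 3, 5, 2]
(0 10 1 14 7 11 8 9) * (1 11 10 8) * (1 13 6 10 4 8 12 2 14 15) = (0 12 2 14 7 4 8 9)(1 15)(6 10 11 13) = [12, 15, 14, 3, 8, 5, 10, 4, 9, 0, 11, 13, 2, 6, 7, 1]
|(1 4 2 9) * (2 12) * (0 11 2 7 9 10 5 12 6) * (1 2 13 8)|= 42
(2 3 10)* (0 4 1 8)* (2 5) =(0 4 1 8)(2 3 10 5) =[4, 8, 3, 10, 1, 2, 6, 7, 0, 9, 5]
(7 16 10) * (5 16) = [0, 1, 2, 3, 4, 16, 6, 5, 8, 9, 7, 11, 12, 13, 14, 15, 10] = (5 16 10 7)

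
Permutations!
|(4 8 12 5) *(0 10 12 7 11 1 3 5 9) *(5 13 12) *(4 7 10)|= 12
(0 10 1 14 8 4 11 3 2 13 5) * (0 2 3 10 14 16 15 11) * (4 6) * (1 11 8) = (0 14 1 16 15 8 6 4)(2 13 5)(10 11) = [14, 16, 13, 3, 0, 2, 4, 7, 6, 9, 11, 10, 12, 5, 1, 8, 15]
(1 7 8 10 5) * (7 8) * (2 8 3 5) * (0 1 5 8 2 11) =(0 1 3 8 10 11) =[1, 3, 2, 8, 4, 5, 6, 7, 10, 9, 11, 0]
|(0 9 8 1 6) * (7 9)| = |(0 7 9 8 1 6)| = 6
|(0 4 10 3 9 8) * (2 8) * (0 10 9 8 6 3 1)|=9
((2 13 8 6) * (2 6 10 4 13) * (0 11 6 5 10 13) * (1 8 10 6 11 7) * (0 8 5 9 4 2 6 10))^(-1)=(0 13 8 4 9 6 2 10 5 1 7)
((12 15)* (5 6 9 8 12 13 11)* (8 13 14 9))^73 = ((5 6 8 12 15 14 9 13 11))^73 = (5 6 8 12 15 14 9 13 11)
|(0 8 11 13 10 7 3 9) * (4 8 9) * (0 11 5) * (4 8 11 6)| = 11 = |(0 9 6 4 11 13 10 7 3 8 5)|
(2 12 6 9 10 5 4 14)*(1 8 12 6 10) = [0, 8, 6, 3, 14, 4, 9, 7, 12, 1, 5, 11, 10, 13, 2] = (1 8 12 10 5 4 14 2 6 9)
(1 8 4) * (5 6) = (1 8 4)(5 6) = [0, 8, 2, 3, 1, 6, 5, 7, 4]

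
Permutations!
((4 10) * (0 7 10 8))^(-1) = (0 8 4 10 7)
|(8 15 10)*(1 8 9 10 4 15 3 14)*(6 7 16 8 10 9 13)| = |(1 10 13 6 7 16 8 3 14)(4 15)| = 18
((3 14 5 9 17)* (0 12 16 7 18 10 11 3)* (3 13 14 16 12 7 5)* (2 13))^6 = ((0 7 18 10 11 2 13 14 3 16 5 9 17))^6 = (0 13 17 2 9 11 5 10 16 18 3 7 14)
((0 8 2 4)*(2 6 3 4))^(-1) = (0 4 3 6 8)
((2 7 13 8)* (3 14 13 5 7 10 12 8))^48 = (14)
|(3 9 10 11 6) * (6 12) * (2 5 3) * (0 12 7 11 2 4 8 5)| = |(0 12 6 4 8 5 3 9 10 2)(7 11)| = 10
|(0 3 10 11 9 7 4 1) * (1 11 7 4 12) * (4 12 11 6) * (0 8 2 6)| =12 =|(0 3 10 7 11 9 12 1 8 2 6 4)|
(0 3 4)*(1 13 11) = (0 3 4)(1 13 11) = [3, 13, 2, 4, 0, 5, 6, 7, 8, 9, 10, 1, 12, 11]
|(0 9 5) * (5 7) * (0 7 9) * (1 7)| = 3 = |(9)(1 7 5)|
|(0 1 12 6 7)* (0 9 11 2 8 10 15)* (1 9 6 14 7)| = |(0 9 11 2 8 10 15)(1 12 14 7 6)| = 35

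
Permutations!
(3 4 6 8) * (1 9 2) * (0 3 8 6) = [3, 9, 1, 4, 0, 5, 6, 7, 8, 2] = (0 3 4)(1 9 2)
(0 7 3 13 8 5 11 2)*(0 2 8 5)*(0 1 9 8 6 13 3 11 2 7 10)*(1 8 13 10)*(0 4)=(0 1 9 13 5 2 7 11 6 10 4)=[1, 9, 7, 3, 0, 2, 10, 11, 8, 13, 4, 6, 12, 5]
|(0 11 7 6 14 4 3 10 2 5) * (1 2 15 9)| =|(0 11 7 6 14 4 3 10 15 9 1 2 5)| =13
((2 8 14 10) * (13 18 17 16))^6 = (2 14)(8 10)(13 17)(16 18)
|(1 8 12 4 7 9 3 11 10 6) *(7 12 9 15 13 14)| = 28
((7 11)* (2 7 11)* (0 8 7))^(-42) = ((11)(0 8 7 2))^(-42) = (11)(0 7)(2 8)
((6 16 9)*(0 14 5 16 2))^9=((0 14 5 16 9 6 2))^9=(0 5 9 2 14 16 6)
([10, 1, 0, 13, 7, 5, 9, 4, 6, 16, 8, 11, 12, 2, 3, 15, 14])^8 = (0 13 14 9 8)(2 3 16 6 10)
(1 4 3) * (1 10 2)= (1 4 3 10 2)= [0, 4, 1, 10, 3, 5, 6, 7, 8, 9, 2]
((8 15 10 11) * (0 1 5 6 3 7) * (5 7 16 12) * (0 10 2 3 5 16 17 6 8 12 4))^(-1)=((0 1 7 10 11 12 16 4)(2 3 17 6 5 8 15))^(-1)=(0 4 16 12 11 10 7 1)(2 15 8 5 6 17 3)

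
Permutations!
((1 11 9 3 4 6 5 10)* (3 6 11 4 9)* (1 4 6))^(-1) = (1 9 3 11 4 10 5 6) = ((1 6 5 10 4 11 3 9))^(-1)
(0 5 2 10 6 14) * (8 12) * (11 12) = (0 5 2 10 6 14)(8 11 12) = [5, 1, 10, 3, 4, 2, 14, 7, 11, 9, 6, 12, 8, 13, 0]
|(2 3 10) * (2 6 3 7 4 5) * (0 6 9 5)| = 9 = |(0 6 3 10 9 5 2 7 4)|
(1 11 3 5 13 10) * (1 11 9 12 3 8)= (1 9 12 3 5 13 10 11 8)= [0, 9, 2, 5, 4, 13, 6, 7, 1, 12, 11, 8, 3, 10]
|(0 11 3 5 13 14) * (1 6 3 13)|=|(0 11 13 14)(1 6 3 5)|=4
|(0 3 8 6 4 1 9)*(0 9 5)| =7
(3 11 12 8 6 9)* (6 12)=(3 11 6 9)(8 12)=[0, 1, 2, 11, 4, 5, 9, 7, 12, 3, 10, 6, 8]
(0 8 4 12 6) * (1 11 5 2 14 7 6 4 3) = (0 8 3 1 11 5 2 14 7 6)(4 12) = [8, 11, 14, 1, 12, 2, 0, 6, 3, 9, 10, 5, 4, 13, 7]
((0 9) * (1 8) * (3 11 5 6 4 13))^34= ((0 9)(1 8)(3 11 5 6 4 13))^34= (3 4 5)(6 11 13)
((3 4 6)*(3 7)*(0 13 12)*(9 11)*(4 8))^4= (0 13 12)(3 7 6 4 8)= ((0 13 12)(3 8 4 6 7)(9 11))^4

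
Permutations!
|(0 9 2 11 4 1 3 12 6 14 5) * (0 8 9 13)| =|(0 13)(1 3 12 6 14 5 8 9 2 11 4)| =22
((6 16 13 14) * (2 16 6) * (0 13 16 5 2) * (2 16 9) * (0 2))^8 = (0 13 14 2 5 16 9)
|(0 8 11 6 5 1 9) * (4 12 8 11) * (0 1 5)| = |(0 11 6)(1 9)(4 12 8)| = 6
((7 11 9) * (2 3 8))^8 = ((2 3 8)(7 11 9))^8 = (2 8 3)(7 9 11)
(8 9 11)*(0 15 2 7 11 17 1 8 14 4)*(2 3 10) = [15, 8, 7, 10, 0, 5, 6, 11, 9, 17, 2, 14, 12, 13, 4, 3, 16, 1] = (0 15 3 10 2 7 11 14 4)(1 8 9 17)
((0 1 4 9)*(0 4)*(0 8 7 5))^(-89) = ((0 1 8 7 5)(4 9))^(-89) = (0 1 8 7 5)(4 9)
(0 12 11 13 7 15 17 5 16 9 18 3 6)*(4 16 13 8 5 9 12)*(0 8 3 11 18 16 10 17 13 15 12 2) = (0 4 10 17 9 16 2)(3 6 8 5 15 13 7 12 18 11) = [4, 1, 0, 6, 10, 15, 8, 12, 5, 16, 17, 3, 18, 7, 14, 13, 2, 9, 11]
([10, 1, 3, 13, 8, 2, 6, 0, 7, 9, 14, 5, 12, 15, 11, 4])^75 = [11, 1, 15, 4, 0, 13, 6, 14, 10, 9, 5, 3, 12, 8, 2, 7]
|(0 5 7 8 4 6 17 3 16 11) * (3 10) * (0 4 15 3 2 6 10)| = |(0 5 7 8 15 3 16 11 4 10 2 6 17)| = 13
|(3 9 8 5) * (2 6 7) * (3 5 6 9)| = |(2 9 8 6 7)| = 5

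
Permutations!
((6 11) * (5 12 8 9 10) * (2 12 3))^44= (2 8 10 3 12 9 5)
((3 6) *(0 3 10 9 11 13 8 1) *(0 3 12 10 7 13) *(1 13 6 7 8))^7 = (0 10 11 12 9)(1 3 7 6 8 13)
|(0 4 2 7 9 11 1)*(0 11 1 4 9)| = |(0 9 1 11 4 2 7)| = 7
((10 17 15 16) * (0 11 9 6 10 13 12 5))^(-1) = (0 5 12 13 16 15 17 10 6 9 11)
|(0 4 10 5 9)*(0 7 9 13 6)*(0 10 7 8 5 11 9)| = 21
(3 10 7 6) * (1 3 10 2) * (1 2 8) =(1 3 8)(6 10 7) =[0, 3, 2, 8, 4, 5, 10, 6, 1, 9, 7]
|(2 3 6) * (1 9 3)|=5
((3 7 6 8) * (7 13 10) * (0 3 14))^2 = (0 13 7 8)(3 10 6 14)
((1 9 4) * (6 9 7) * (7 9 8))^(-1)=(1 4 9)(6 7 8)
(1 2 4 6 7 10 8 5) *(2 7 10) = [0, 7, 4, 3, 6, 1, 10, 2, 5, 9, 8] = (1 7 2 4 6 10 8 5)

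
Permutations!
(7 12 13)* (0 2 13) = (0 2 13 7 12) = [2, 1, 13, 3, 4, 5, 6, 12, 8, 9, 10, 11, 0, 7]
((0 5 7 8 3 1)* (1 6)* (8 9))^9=(0 5 7 9 8 3 6 1)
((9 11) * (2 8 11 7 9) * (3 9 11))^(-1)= ((2 8 3 9 7 11))^(-1)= (2 11 7 9 3 8)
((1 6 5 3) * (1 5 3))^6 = (1 3)(5 6)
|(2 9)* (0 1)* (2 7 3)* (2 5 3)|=6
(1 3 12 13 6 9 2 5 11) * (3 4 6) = (1 4 6 9 2 5 11)(3 12 13) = [0, 4, 5, 12, 6, 11, 9, 7, 8, 2, 10, 1, 13, 3]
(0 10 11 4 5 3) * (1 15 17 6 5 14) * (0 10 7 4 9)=(0 7 4 14 1 15 17 6 5 3 10 11 9)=[7, 15, 2, 10, 14, 3, 5, 4, 8, 0, 11, 9, 12, 13, 1, 17, 16, 6]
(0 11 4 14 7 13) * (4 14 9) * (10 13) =(0 11 14 7 10 13)(4 9) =[11, 1, 2, 3, 9, 5, 6, 10, 8, 4, 13, 14, 12, 0, 7]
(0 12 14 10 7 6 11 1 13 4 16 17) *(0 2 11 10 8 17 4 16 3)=[12, 13, 11, 0, 3, 5, 10, 6, 17, 9, 7, 1, 14, 16, 8, 15, 4, 2]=(0 12 14 8 17 2 11 1 13 16 4 3)(6 10 7)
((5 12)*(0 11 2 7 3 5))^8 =((0 11 2 7 3 5 12))^8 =(0 11 2 7 3 5 12)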